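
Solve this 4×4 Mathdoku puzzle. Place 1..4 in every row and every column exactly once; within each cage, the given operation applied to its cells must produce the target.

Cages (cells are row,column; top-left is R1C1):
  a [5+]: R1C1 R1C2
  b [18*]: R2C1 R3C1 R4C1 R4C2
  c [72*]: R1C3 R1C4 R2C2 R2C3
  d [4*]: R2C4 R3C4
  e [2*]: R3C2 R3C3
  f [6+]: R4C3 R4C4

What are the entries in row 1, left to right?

Cage b needs product 18, which forces R4C2 = 3.
Cage c needs product 72, leaving R1C4 = 3.
Cage c has product 72; hence R2C3 = 3.
Cage b has product 18, leaving R3C1 = 3.
The only place for 2 in row 1 is R1C3.
The 4 cells of cage c must have product 72, which forces R2C2 = 4.
Row 2 now contains 4, which forces R2C4 = 1.
Cage e's pair has product 2; hence R3C2 = 2.
Column 3 now contains 2, leaving R3C3 = 1.
Column 4 already has 1, which forces R3C4 = 4.
Column 3 now contains 2, which forces R4C3 = 4.
Cage f needs two cells with sum 6, leaving R4C4 = 2.
Cage a needs two cells with sum 5; hence R1C1 = 4.
Column 2 already has 4, which forces R1C2 = 1.
Row 2 already has 1, which forces R2C1 = 2.
Row 4 already has 2, so R4C1 = 1.
Filled in: 4 1 2 3 / 2 4 3 1 / 3 2 1 4 / 1 3 4 2.

4 1 2 3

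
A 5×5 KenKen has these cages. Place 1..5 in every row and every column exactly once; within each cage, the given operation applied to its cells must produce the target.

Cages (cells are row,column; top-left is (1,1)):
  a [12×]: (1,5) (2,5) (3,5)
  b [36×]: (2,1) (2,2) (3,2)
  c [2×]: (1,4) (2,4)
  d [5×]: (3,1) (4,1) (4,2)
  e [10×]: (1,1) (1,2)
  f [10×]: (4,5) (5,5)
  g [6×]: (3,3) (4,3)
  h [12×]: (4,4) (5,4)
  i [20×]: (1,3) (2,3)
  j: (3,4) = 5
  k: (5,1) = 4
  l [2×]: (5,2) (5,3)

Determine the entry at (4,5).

2

The 3 cells of cage b must have product 36, so (2,1) = 3.
Cage b has product 36; hence (2,2) = 4.
Row 2 now contains 4, leaving (2,3) = 5.
Row 2 now contains 4, which forces (2,5) = 1.
Cage d needs product 5, which forces (3,1) = 1.
Cage b needs product 36, leaving (3,2) = 3.
3 is placed in row 3; hence (3,3) = 2.
Cage j is a single given cell, so (3,4) = 5.
3 is placed in row 3; hence (3,5) = 4.
The 3 cells of cage d must have product 5, which forces (4,1) = 5.
Cage d has product 5, leaving (4,2) = 1.
Column 3 now contains 2, leaving (4,3) = 3.
Row 4 now contains 3; hence (4,4) = 4.
5 is placed in row 4; hence (4,5) = 2.
Cage k is given; hence (5,1) = 4.
Column 2 now contains 1, which forces (5,2) = 2.
Column 3 now contains 2, leaving (5,3) = 1.
Column 4 already has 4, so (5,4) = 3.
2 is placed in column 5; hence (5,5) = 5.
Column 1 already has 5, leaving (1,1) = 2.
2 is placed in column 2, which forces (1,2) = 5.
5 is placed in column 3, leaving (1,3) = 4.
Cage c needs two cells with product 2, which forces (1,4) = 1.
Column 5 now contains 4, leaving (1,5) = 3.
1 is placed in row 2, so (2,4) = 2.
Completed grid: 2 5 4 1 3 / 3 4 5 2 1 / 1 3 2 5 4 / 5 1 3 4 2 / 4 2 1 3 5.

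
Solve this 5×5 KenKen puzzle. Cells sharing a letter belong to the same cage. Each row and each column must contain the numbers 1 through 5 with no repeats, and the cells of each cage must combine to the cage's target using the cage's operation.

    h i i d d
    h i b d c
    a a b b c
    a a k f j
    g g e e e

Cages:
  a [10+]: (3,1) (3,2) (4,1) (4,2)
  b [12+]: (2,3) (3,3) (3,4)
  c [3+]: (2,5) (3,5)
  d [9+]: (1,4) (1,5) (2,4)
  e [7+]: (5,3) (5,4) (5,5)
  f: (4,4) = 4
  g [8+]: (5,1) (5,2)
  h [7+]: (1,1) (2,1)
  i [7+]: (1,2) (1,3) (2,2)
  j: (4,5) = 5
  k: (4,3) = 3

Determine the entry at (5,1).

Cage k is given, leaving (4,3) = 3.
F is a freebie, which forces (4,4) = 4.
J is a freebie, which forces (4,5) = 5.
Row 3 needs a 1, and only (3,5) is open for it.
Column 5 now contains 1, leaving (2,5) = 2.
Column 5 already has 2, so (5,5) = 4.
4 is placed in column 5, leaving (1,5) = 3.
Row 2 needs a 3, and only (2,1) is open for it.
The two cells of cage h must have sum 7, so (1,1) = 4.
Column 1 already has 3; hence (5,1) = 5.
The two cells of cage g must have sum 8; hence (5,2) = 3.
5 is placed in column 1, which forces (3,1) = 2.
Cage a has sum 10, which forces (3,2) = 5.
5 is placed in row 3; hence (3,3) = 4.
5 is placed in row 3, so (3,4) = 3.
Cage a needs sum 10, leaving (4,1) = 1.
The 4 cells of cage a must have sum 10; hence (4,2) = 2.
Column 2 now contains 2, which forces (1,2) = 1.
The 3 cells of cage i must have sum 7, leaving (1,3) = 2.
1 is placed in row 1; hence (1,4) = 5.
The 3 cells of cage i must have sum 7, so (2,2) = 4.
4 is placed in column 3, which forces (2,3) = 5.
Column 4 already has 5, so (2,4) = 1.
Column 3 already has 2; hence (5,3) = 1.
Column 4 already has 1; hence (5,4) = 2.
The full grid is 4 1 2 5 3 / 3 4 5 1 2 / 2 5 4 3 1 / 1 2 3 4 5 / 5 3 1 2 4.

5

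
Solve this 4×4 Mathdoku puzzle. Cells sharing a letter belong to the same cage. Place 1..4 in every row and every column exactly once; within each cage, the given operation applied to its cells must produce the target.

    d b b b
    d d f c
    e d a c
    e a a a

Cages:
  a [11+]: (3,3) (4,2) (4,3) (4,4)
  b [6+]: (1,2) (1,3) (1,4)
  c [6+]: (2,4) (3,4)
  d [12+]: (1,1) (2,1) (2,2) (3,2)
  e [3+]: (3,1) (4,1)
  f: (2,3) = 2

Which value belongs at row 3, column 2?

Cage f is a single given cell, which forces (2,3) = 2.
Row 2 now contains 2, leaving (2,4) = 4.
4 is placed in column 4, leaving (3,4) = 2.
Cage d needs sum 12, so (1,1) = 4.
The 3 cells of cage b must have sum 6, leaving (1,2) = 2.
Row 3 now contains 2; hence (3,1) = 1.
The 4 cells of cage d must have sum 12, leaving (3,2) = 4.
Cage a has sum 11, which forces (3,3) = 3.
Cage e needs two cells with sum 3, so (4,1) = 2.
3 is placed in column 3, so (1,3) = 1.
Cage b has sum 6; hence (1,4) = 3.
1 is placed in column 1, leaving (2,1) = 3.
Cage d needs sum 12; hence (2,2) = 1.
Column 2 already has 1; hence (4,2) = 3.
Cage a needs sum 11, so (4,3) = 4.
Column 4 now contains 3, which forces (4,4) = 1.
Completed grid: 4 2 1 3 / 3 1 2 4 / 1 4 3 2 / 2 3 4 1.

4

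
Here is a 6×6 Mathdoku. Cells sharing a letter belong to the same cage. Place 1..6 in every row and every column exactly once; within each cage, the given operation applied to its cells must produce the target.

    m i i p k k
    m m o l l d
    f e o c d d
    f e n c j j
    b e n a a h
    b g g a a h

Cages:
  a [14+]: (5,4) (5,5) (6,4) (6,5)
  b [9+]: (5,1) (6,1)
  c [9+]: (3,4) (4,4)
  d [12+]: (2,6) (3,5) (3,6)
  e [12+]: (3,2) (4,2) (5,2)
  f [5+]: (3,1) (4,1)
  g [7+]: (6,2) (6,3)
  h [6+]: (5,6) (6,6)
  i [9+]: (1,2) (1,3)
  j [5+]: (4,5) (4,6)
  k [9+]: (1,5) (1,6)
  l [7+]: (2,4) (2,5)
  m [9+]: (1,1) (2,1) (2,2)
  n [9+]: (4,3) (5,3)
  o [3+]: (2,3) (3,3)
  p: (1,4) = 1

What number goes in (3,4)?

Cage p is given, which forces (1,4) = 1.
Row 1 needs a 2, and only (1,1) is open for it.
In column 1, 5 can only go at (2,1), so (2,1) = 5.
The 3 cells of cage m must have sum 9, which forces (2,2) = 2.
2 is placed in row 2, so (2,3) = 1.
1 is placed in column 3, leaving (3,3) = 2.
In row 2, 6 can only go at (2,6), so (2,6) = 6.
The pair (3,5)/(3,6) in row 3 holds {1, 5}, which forces (3,1) = 4.
Cage f needs two cells with sum 5, so (4,1) = 1.
Cage c needs two cells with sum 9; hence (3,4) = 3.
The pair (4,5)/(4,6) in row 4 holds {2, 3}, leaving (4,4) = 6.
Column 4 already has 3, which forces (2,4) = 4.
The two cells of cage l must have sum 7, leaving (2,5) = 3.
Row 3 now contains 3; hence (3,2) = 6.
The 3 cells of cage e must have sum 12, so (4,2) = 5.
5 is placed in row 4, so (4,3) = 4.
Column 5 now contains 3, so (4,5) = 2.
2 is placed in row 4, which forces (4,6) = 3.
Cage e has sum 12, leaving (5,2) = 1.
Column 3 already has 4, so (5,3) = 5.
Row 5 already has 5; hence (5,4) = 2.
2 is placed in row 5, so (5,6) = 4.
Column 4 already has 2, which forces (6,4) = 5.
Cage i needs two cells with sum 9, leaving (1,2) = 3.
The two cells of cage i must have sum 9, so (1,3) = 6.
The two cells of cage k must have sum 9, leaving (1,5) = 4.
Column 6 now contains 4, which forces (1,6) = 5.
5 is placed in column 6; hence (3,6) = 1.
4 is placed in row 5, which forces (5,5) = 6.
Cage g's pair has sum 7, so (6,2) = 4.
Cage g needs two cells with sum 7, which forces (6,3) = 3.
Cage a needs sum 14, leaving (6,5) = 1.
Cage h needs two cells with sum 6; hence (6,6) = 2.
Row 3 already has 1; hence (3,5) = 5.
6 is placed in row 5, which forces (5,1) = 3.
3 is placed in row 6, leaving (6,1) = 6.
Filled in: 2 3 6 1 4 5 / 5 2 1 4 3 6 / 4 6 2 3 5 1 / 1 5 4 6 2 3 / 3 1 5 2 6 4 / 6 4 3 5 1 2.

3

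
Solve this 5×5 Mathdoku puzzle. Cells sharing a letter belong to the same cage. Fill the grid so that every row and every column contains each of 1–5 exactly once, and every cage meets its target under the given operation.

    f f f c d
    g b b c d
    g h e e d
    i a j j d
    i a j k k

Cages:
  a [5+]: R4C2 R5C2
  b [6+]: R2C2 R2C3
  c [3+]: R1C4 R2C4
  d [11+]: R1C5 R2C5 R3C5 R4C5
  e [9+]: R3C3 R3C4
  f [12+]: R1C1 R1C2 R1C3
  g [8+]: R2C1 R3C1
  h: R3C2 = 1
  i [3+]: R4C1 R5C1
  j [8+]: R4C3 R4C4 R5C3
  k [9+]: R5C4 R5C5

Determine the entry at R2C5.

Cage h is given, leaving R3C2 = 1.
In row 3, 2 can only go at R3C5, so R3C5 = 2.
Row 1 needs a 2, and only R1C4 is open for it.
Column 4 now contains 2, which forces R2C4 = 1.
Row 1 needs a 1, and only R1C5 is open for it.
In row 3, 3 can only go at R3C1, so R3C1 = 3.
Column 1 now contains 3, leaving R2C1 = 5.
Row 2 already has 5, leaving R2C5 = 3.
3 is placed in column 5, leaving R4C5 = 5.
Column 5 already has 5, which forces R5C5 = 4.
Column 1 already has 5, which forces R1C1 = 4.
4 is placed in row 5, so R5C4 = 5.
Cage e's pair has sum 9, so R3C3 = 5.
5 is placed in column 4; hence R3C4 = 4.
4 is placed in column 4; hence R4C4 = 3.
The 3 cells of cage f must have sum 12, which forces R1C2 = 5.
5 is placed in column 3, leaving R1C3 = 3.
Row 4 already has 3, leaving R4C2 = 2.
Row 4 now contains 2, which forces R4C3 = 4.
Cage a's pair has sum 5, so R5C2 = 3.
Column 3 already has 3, leaving R5C3 = 1.
2 is placed in column 2, which forces R2C2 = 4.
Column 3 already has 4, which forces R2C3 = 2.
Row 4 now contains 2; hence R4C1 = 1.
1 is placed in row 5, leaving R5C1 = 2.
Filled in: 4 5 3 2 1 / 5 4 2 1 3 / 3 1 5 4 2 / 1 2 4 3 5 / 2 3 1 5 4.

3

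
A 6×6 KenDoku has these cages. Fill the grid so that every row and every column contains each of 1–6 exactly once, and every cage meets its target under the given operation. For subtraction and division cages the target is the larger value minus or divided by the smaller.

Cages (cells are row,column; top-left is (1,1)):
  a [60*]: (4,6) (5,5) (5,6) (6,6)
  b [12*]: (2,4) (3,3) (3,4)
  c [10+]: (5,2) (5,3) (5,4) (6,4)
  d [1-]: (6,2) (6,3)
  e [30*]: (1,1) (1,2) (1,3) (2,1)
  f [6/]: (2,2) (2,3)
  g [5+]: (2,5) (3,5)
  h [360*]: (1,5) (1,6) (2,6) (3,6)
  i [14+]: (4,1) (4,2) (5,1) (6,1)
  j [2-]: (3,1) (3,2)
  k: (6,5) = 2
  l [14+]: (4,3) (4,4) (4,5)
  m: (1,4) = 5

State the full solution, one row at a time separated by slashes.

M is a freebie, so (1,4) = 5.
Cage k is a single given cell, so (6,5) = 2.
Cage e needs product 30, so (2,1) = 5.
Cage h needs product 360, which forces (3,6) = 5.
The 4 cells of cage a must have product 60; hence (5,5) = 5.
Cage l needs sum 14, so (4,3) = 5.
In row 2, 2 can only go at (2,4), so (2,4) = 2.
Row 2 needs a 3, and only (2,6) is open for it.
Row 2 needs a 4, and only (2,5) is open for it.
Column 5 already has 4, which forces (1,5) = 6.
Cage h has product 360, leaving (1,6) = 4.
Column 5 already has 4, leaving (3,5) = 1.
6 is placed in column 5, which forces (4,5) = 3.
Cage b has product 12, which forces (3,3) = 2.
Cage b needs product 12, which forces (3,4) = 3.
Row 4 now contains 3, so (4,4) = 6.
Cage c needs sum 10; hence (5,2) = 2.
The 4 cells of cage c must have sum 10, which forces (5,3) = 3.
Cage e has product 30; hence (1,1) = 2.
Cage e has product 30; hence (1,2) = 3.
3 is placed in column 3, which forces (1,3) = 1.
Column 3 already has 1, which forces (2,3) = 6.
Cage a has product 60, which forces (4,6) = 2.
Row 5 now contains 3, leaving (5,1) = 6.
6 is placed in row 5, so (5,6) = 1.
The 4 cells of cage i must have sum 14, so (6,1) = 3.
Column 2 already has 3, leaving (6,2) = 5.
Column 3 now contains 6, which forces (6,3) = 4.
Row 6 now contains 4, so (6,4) = 1.
Column 6 already has 1; hence (6,6) = 6.
Row 2 already has 6, which forces (2,2) = 1.
Column 1 already has 6, leaving (3,1) = 4.
Cage j's pair has difference 2; hence (3,2) = 6.
Column 1 already has 4, which forces (4,1) = 1.
1 is placed in column 2; hence (4,2) = 4.
Row 5 already has 1, leaving (5,4) = 4.

2 3 1 5 6 4 / 5 1 6 2 4 3 / 4 6 2 3 1 5 / 1 4 5 6 3 2 / 6 2 3 4 5 1 / 3 5 4 1 2 6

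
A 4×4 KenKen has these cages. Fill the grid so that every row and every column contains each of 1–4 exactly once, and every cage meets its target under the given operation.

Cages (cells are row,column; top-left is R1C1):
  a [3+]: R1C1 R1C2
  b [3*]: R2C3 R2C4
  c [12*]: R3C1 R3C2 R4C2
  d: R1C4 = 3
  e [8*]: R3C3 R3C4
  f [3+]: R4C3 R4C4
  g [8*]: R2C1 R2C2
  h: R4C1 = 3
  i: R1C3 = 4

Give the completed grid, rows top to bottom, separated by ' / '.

Cage i is a single given cell, leaving R1C3 = 4.
D is a freebie; hence R1C4 = 3.
Column 4 already has 3; hence R2C4 = 1.
Column 3 already has 4, leaving R3C3 = 2.
2 is placed in row 3, which forces R3C4 = 4.
H is a freebie, leaving R4C1 = 3.
Column 3 now contains 2, which forces R4C3 = 1.
Column 4 now contains 1; hence R4C4 = 2.
1 is placed in row 2, so R2C3 = 3.
3 is placed in column 1, which forces R3C1 = 1.
Cage c needs product 12, leaving R3C2 = 3.
2 is placed in row 4; hence R4C2 = 4.
1 is placed in column 1, so R1C1 = 2.
Cage a needs two cells with sum 3, leaving R1C2 = 1.
The two cells of cage g must have product 8, leaving R2C1 = 4.
4 is placed in column 2; hence R2C2 = 2.

2 1 4 3 / 4 2 3 1 / 1 3 2 4 / 3 4 1 2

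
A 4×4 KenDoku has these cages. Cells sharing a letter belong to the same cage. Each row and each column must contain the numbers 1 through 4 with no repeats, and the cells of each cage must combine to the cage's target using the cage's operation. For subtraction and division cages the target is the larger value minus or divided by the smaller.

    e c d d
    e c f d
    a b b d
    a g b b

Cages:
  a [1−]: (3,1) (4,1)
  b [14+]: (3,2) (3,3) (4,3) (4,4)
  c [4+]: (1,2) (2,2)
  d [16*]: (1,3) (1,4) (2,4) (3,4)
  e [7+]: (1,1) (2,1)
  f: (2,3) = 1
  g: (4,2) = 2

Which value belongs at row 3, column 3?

3

Cage d has product 16, so (1,3) = 2.
Cage f is given, which forces (2,3) = 1.
G is a freebie; hence (4,2) = 2.
The two cells of cage c must have sum 4, so (1,2) = 1.
Row 1 already has 1, leaving (1,4) = 4.
Row 2 now contains 1, leaving (2,2) = 3.
4 is placed in column 4; hence (2,4) = 2.
Column 2 now contains 3, so (3,2) = 4.
4 is placed in row 3, so (3,3) = 3.
Column 4 now contains 2, leaving (3,4) = 1.
Column 3 already has 3, so (4,3) = 4.
4 is placed in column 4, leaving (4,4) = 3.
4 is placed in row 1; hence (1,1) = 3.
Row 2 already has 3, so (2,1) = 4.
3 is placed in row 3, which forces (3,1) = 2.
3 is placed in row 4, so (4,1) = 1.
Filled in: 3 1 2 4 / 4 3 1 2 / 2 4 3 1 / 1 2 4 3.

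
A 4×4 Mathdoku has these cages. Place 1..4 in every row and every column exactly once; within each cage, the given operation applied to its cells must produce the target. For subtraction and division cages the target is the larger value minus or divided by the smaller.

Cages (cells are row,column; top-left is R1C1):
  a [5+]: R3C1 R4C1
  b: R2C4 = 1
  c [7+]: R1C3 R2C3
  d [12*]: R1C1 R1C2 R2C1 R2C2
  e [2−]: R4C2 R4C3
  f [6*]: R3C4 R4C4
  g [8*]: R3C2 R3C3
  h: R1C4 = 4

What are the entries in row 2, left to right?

H is a freebie, leaving R1C4 = 4.
Cage b is a single given cell, which forces R2C4 = 1.
4 is placed in row 1, so R1C3 = 3.
The two cells of cage c must have sum 7, so R2C3 = 4.
4 is placed in column 3, which forces R3C3 = 2.
Row 3 now contains 2; hence R3C4 = 3.
Column 3 now contains 2; hence R4C3 = 1.
Column 4 now contains 3, leaving R4C4 = 2.
Cage a's pair has sum 5, so R3C1 = 1.
Row 3 now contains 2, so R3C2 = 4.
The two cells of cage a must have sum 5, leaving R4C1 = 4.
Cage e needs two cells with difference 2, leaving R4C2 = 3.
Column 1 now contains 1; hence R1C1 = 2.
Cage d has product 12; hence R1C2 = 1.
The 4 cells of cage d must have product 12, which forces R2C1 = 3.
3 is placed in column 2; hence R2C2 = 2.
Completed grid: 2 1 3 4 / 3 2 4 1 / 1 4 2 3 / 4 3 1 2.

3 2 4 1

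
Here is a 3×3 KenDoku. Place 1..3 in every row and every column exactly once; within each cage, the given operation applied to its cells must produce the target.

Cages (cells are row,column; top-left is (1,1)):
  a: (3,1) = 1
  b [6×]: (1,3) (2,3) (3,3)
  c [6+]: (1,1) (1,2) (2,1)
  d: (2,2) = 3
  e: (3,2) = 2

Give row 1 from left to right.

Cage d is a single given cell; hence (2,2) = 3.
Cage a is a single given cell, so (3,1) = 1.
Cage e is a single given cell, so (3,2) = 2.
Row 3 already has 2, leaving (3,3) = 3.
The 3 cells of cage c must have sum 6, which forces (1,1) = 3.
Column 2 already has 2, so (1,2) = 1.
Row 1 already has 1, leaving (1,3) = 2.
Column 1 already has 1, so (2,1) = 2.
Column 3 now contains 2; hence (2,3) = 1.
Completed grid: 3 1 2 / 2 3 1 / 1 2 3.

3 1 2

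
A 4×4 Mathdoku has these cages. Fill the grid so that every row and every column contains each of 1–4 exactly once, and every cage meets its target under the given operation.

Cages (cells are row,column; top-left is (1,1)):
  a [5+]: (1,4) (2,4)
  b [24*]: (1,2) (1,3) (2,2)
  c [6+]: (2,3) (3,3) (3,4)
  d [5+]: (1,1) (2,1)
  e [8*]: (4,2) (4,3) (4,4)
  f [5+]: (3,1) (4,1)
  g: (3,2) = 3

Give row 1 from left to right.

1 4 3 2

Cage g is given, so (3,2) = 3.
The 3 cells of cage b must have product 24, which forces (1,3) = 3.
Column 3 already has 3, which forces (2,3) = 1.
Cage c needs sum 6; hence (3,3) = 4.
Cage c needs sum 6, which forces (3,4) = 1.
Column 3 now contains 4, so (4,3) = 2.
2 is placed in row 4, which forces (4,4) = 4.
Column 4 already has 1; hence (1,4) = 2.
Column 4 already has 4, leaving (2,4) = 3.
Row 3 already has 1; hence (3,1) = 2.
Cage f needs two cells with sum 5; hence (4,1) = 3.
4 is placed in row 4, which forces (4,2) = 1.
2 is placed in row 1, so (1,1) = 1.
2 is placed in row 1; hence (1,2) = 4.
Row 2 already has 3, which forces (2,1) = 4.
Cage b needs product 24, which forces (2,2) = 2.
Completed grid: 1 4 3 2 / 4 2 1 3 / 2 3 4 1 / 3 1 2 4.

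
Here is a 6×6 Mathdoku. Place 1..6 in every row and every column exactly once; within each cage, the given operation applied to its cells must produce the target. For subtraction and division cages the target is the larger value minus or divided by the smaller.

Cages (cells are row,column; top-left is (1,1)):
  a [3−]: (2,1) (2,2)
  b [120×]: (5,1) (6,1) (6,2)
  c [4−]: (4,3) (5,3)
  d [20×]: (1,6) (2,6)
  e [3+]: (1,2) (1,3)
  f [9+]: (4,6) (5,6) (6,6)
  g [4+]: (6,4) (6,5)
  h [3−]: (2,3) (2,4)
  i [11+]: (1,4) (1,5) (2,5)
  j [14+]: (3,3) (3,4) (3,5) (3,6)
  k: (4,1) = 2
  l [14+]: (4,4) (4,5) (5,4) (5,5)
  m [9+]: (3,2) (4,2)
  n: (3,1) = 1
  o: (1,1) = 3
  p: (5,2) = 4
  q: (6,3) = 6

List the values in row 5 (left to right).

6 4 5 3 2 1

O is a freebie, which forces (1,1) = 3.
N is a freebie, leaving (3,1) = 1.
Cage k is a single given cell, so (4,1) = 2.
Cage p is given, which forces (5,2) = 4.
Q is a freebie, so (6,3) = 6.
Cage b has product 120, leaving (5,1) = 6.
The 3 cells of cage b must have product 120, which forces (6,1) = 4.
Row 6 now contains 6, leaving (6,2) = 5.
Column 1 now contains 4, which forces (2,1) = 5.
The two cells of cage a must have difference 3, which forces (2,2) = 2.
Row 2 already has 5, which forces (2,6) = 4.
Column 2 now contains 2, so (1,2) = 1.
Cage e's pair has sum 3, so (1,3) = 2.
4 is placed in column 6, leaving (1,6) = 5.
The two cells of cage h must have difference 3, leaving (2,3) = 3.
The two cells of cage h must have difference 3, leaving (2,4) = 6.
Row 2 already has 6, which forces (2,5) = 1.
Column 5 already has 1; hence (6,5) = 3.
Column 4 now contains 6; hence (1,4) = 4.
Cage i has sum 11, so (1,5) = 6.
The 3 cells of cage f must have sum 9, so (4,6) = 6.
Row 6 now contains 3, leaving (6,4) = 1.
Row 6 now contains 1, which forces (6,6) = 2.
Cage m's pair has sum 9, leaving (3,2) = 6.
Column 6 now contains 2, which forces (3,6) = 3.
Row 4 now contains 6, leaving (4,2) = 3.
Row 4 already has 3, so (4,4) = 5.
The 4 cells of cage l must have sum 14; hence (4,5) = 4.
Column 6 now contains 2, so (5,6) = 1.
Cage j has sum 14, leaving (3,3) = 4.
5 is placed in column 4, which forces (3,4) = 2.
The 4 cells of cage j must have sum 14, which forces (3,5) = 5.
5 is placed in row 4, so (4,3) = 1.
Row 5 already has 1; hence (5,3) = 5.
Cage l has sum 14; hence (5,4) = 3.
Cage l has sum 14, leaving (5,5) = 2.
Completed grid: 3 1 2 4 6 5 / 5 2 3 6 1 4 / 1 6 4 2 5 3 / 2 3 1 5 4 6 / 6 4 5 3 2 1 / 4 5 6 1 3 2.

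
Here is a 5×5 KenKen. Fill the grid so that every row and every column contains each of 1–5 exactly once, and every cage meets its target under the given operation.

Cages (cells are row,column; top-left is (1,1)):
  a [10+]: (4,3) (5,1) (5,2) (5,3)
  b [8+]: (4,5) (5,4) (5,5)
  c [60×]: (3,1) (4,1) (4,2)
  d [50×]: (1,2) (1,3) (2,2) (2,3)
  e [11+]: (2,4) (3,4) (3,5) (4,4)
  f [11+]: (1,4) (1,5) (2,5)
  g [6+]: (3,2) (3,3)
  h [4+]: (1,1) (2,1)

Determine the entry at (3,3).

4

The only place for 2 in column 1 is (5,1).
Cage c has product 60, so (4,2) = 3.
In column 3, 3 can only go at (5,3), so (5,3) = 3.
Cage b needs sum 8, leaving (4,5) = 2.
In row 5, 4 can only go at (5,2), so (5,2) = 4.
The 4 cells of cage a must have sum 10, which forces (4,3) = 1.
In row 2, 4 can only go at (2,5), so (2,5) = 4.
The only place for 4 in row 1 is (1,4).
Cage f needs sum 11, so (1,5) = 3.
3 is placed in column 5, leaving (3,5) = 1.
Column 4 already has 4, which forces (4,4) = 5.
Column 4 now contains 5; hence (5,4) = 1.
Column 5 already has 1, so (5,5) = 5.
Row 1 now contains 3, which forces (1,1) = 1.
Row 1 now contains 1; hence (1,2) = 5.
Row 1 now contains 5, so (1,3) = 2.
Cage h needs two cells with sum 4, which forces (2,1) = 3.
5 is placed in column 2, leaving (2,2) = 1.
Column 3 now contains 2; hence (2,3) = 5.
Row 2 already has 3, leaving (2,4) = 2.
Cage c has product 60, leaving (3,1) = 5.
1 is placed in row 3, leaving (3,2) = 2.
Cage g needs two cells with sum 6, leaving (3,3) = 4.
2 is placed in column 4, leaving (3,4) = 3.
Row 4 now contains 5, which forces (4,1) = 4.
Completed grid: 1 5 2 4 3 / 3 1 5 2 4 / 5 2 4 3 1 / 4 3 1 5 2 / 2 4 3 1 5.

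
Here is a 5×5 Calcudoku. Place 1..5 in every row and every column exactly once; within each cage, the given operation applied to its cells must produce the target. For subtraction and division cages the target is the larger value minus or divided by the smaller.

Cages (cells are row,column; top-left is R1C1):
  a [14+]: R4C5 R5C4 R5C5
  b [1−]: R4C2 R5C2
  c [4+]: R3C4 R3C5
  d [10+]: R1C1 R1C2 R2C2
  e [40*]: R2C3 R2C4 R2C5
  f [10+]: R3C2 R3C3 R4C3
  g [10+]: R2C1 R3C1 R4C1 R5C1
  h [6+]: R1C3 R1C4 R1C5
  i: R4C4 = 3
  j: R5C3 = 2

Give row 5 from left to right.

1 3 2 5 4

Cage i is given; hence R4C4 = 3.
Cage a has sum 14, leaving R4C5 = 5.
J is a freebie, which forces R5C3 = 2.
Cage a needs sum 14, so R5C4 = 5.
Cage a has sum 14, leaving R5C5 = 4.
Cage e needs product 40, leaving R2C3 = 5.
Cage e needs product 40; hence R2C4 = 4.
4 is placed in column 5, which forces R2C5 = 2.
3 is placed in column 4, so R3C4 = 1.
Cage c's pair has sum 4, leaving R3C5 = 3.
Cage h has sum 6, which forces R1C3 = 3.
Column 4 now contains 1, which forces R1C4 = 2.
Column 5 already has 3, so R1C5 = 1.
The 3 cells of cage f must have sum 10, so R3C2 = 5.
Row 3 now contains 1, leaving R3C3 = 4.
The 3 cells of cage f must have sum 10, so R4C3 = 1.
Cage d has sum 10; hence R1C1 = 5.
5 is placed in column 2; hence R1C2 = 4.
The 3 cells of cage d must have sum 10; hence R2C2 = 1.
Row 3 now contains 4; hence R3C1 = 2.
Cage g needs sum 10; hence R4C1 = 4.
4 is placed in column 2, so R4C2 = 2.
Column 2 now contains 1, which forces R5C2 = 3.
1 is placed in row 2, which forces R2C1 = 3.
3 is placed in row 5, leaving R5C1 = 1.
Filled in: 5 4 3 2 1 / 3 1 5 4 2 / 2 5 4 1 3 / 4 2 1 3 5 / 1 3 2 5 4.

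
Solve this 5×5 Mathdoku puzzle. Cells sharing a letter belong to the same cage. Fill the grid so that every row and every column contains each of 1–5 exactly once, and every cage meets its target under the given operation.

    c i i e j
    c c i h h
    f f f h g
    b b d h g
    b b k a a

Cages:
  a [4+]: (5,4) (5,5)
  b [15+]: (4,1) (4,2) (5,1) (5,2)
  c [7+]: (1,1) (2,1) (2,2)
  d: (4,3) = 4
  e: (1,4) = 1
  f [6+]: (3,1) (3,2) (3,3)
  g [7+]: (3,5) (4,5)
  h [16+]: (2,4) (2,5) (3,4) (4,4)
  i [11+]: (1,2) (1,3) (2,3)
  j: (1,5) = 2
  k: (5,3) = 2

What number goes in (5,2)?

4

E is a freebie; hence (1,4) = 1.
J is a freebie, so (1,5) = 2.
Cage d is a single given cell, so (4,3) = 4.
K is a freebie, which forces (5,3) = 2.
Column 4 already has 1, which forces (5,4) = 3.
Row 5 already has 3; hence (5,5) = 1.
The 3 cells of cage i must have sum 11; hence (1,2) = 3.
The 3 cells of cage i must have sum 11; hence (1,3) = 5.
Cage i needs sum 11; hence (2,3) = 3.
Cage h has sum 16, which forces (2,5) = 5.
3 is placed in column 3, leaving (3,3) = 1.
Cage g's pair has sum 7; hence (3,5) = 4.
Cage g needs two cells with sum 7; hence (4,5) = 3.
Row 1 now contains 3, so (1,1) = 4.
Cage h has sum 16, so (2,4) = 4.
The 3 cells of cage f must have sum 6, so (3,1) = 3.
Row 3 already has 1, which forces (3,2) = 2.
2 is placed in row 3, leaving (3,4) = 5.
Column 4 already has 5, which forces (4,4) = 2.
4 is placed in column 1; hence (5,1) = 5.
Row 5 now contains 5; hence (5,2) = 4.
Cage c needs sum 7, leaving (2,1) = 2.
Column 2 already has 2, leaving (2,2) = 1.
Column 1 already has 5, so (4,1) = 1.
Cage b needs sum 15, so (4,2) = 5.
Filled in: 4 3 5 1 2 / 2 1 3 4 5 / 3 2 1 5 4 / 1 5 4 2 3 / 5 4 2 3 1.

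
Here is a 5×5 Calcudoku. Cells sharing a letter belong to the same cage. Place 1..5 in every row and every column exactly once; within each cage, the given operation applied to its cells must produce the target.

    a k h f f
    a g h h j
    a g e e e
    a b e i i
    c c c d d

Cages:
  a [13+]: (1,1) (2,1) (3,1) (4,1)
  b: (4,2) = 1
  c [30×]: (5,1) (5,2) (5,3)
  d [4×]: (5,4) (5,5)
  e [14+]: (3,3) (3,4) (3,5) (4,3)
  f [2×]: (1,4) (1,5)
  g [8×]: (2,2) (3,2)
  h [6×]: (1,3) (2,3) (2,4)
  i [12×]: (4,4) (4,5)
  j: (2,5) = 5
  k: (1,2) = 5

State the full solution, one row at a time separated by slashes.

4 5 3 1 2 / 3 4 1 2 5 / 1 2 4 5 3 / 5 1 2 3 4 / 2 3 5 4 1

Cage k is a single given cell; hence (1,2) = 5.
J is a freebie, leaving (2,5) = 5.
Cage b is a single given cell, so (4,2) = 1.
Row 1 needs a 4, and only (1,1) is open for it.
The only place for 3 in row 1 is (1,3).
Row 2 needs a 3, and only (2,1) is open for it.
Cage a needs sum 13, so (3,1) = 1.
Column 1 already has 3; hence (4,1) = 5.
Column 1 already has 5, leaving (5,1) = 2.
The 3 cells of cage c must have product 30; hence (5,2) = 3.
Row 5 now contains 2, which forces (5,3) = 5.
Cage e needs sum 14, so (3,4) = 5.
Cage e has sum 14, so (3,5) = 3.
Column 5 already has 3, so (4,5) = 4.
Column 5 already has 4; hence (5,5) = 1.
The two cells of cage f must have product 2; hence (1,4) = 1.
Column 5 already has 1; hence (1,5) = 2.
1 is placed in column 4; hence (2,4) = 2.
The 4 cells of cage e must have sum 14, so (3,3) = 4.
Row 4 now contains 4, so (4,3) = 2.
Row 4 now contains 4, which forces (4,4) = 3.
Row 5 now contains 1, leaving (5,4) = 4.
Row 2 already has 2; hence (2,2) = 4.
Row 2 already has 2, leaving (2,3) = 1.
Row 3 now contains 4, which forces (3,2) = 2.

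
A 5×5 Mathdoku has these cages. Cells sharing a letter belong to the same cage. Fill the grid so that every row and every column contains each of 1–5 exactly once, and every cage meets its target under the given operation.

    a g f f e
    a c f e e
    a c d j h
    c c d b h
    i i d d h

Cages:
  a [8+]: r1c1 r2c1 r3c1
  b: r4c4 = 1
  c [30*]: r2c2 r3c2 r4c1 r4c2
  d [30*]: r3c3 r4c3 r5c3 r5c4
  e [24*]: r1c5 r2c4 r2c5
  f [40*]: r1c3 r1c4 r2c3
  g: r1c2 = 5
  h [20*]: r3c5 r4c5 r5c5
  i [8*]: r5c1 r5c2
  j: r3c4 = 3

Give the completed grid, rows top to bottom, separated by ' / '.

1 5 4 2 3 / 3 1 5 4 2 / 4 2 1 3 5 / 5 3 2 1 4 / 2 4 3 5 1

G is a freebie, so r1c2 = 5.
Cage j is a single given cell, leaving r3c4 = 3.
B is a freebie, so r4c4 = 1.
Cage f has product 40; hence r2c3 = 5.
Cage c needs product 30, which forces r4c1 = 5.
Row 4 now contains 5; hence r4c5 = 4.
Cage e has product 24, leaving r2c4 = 4.
The 4 cells of cage d must have product 30, leaving r5c4 = 5.
Row 5 now contains 5, which forces r5c5 = 1.
The 3 cells of cage f must have product 40, which forces r1c3 = 4.
Column 4 now contains 4, leaving r1c4 = 2.
2 is placed in row 1, leaving r1c5 = 3.
Column 5 now contains 3; hence r2c5 = 2.
Cage d needs product 30, leaving r3c3 = 1.
1 is placed in column 5, so r3c5 = 5.
Row 1 already has 3, so r1c1 = 1.
The 3 cells of cage a must have sum 8, leaving r2c1 = 3.
Cage c needs product 30; hence r2c2 = 1.
Row 3 now contains 1, leaving r3c1 = 4.
Row 3 now contains 1; hence r3c2 = 2.
The 4 cells of cage c must have product 30, leaving r4c2 = 3.
Row 4 already has 3, which forces r4c3 = 2.
Column 1 already has 4, which forces r5c1 = 2.
2 is placed in column 2; hence r5c2 = 4.
Column 3 already has 2, which forces r5c3 = 3.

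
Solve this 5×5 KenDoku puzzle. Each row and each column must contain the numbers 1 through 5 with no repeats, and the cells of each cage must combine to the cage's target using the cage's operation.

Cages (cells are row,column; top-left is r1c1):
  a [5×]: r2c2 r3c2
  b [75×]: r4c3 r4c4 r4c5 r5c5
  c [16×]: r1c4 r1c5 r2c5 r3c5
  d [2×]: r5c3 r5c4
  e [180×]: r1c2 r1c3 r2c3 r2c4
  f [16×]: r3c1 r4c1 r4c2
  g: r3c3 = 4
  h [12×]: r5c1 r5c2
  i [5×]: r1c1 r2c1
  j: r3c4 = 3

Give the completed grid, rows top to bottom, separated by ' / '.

Cage c needs product 16; hence r1c4 = 2.
G is a freebie, so r3c3 = 4.
J is a freebie, which forces r3c4 = 3.
Column 4 now contains 2, so r5c4 = 1.
Cage b needs product 75; hence r5c5 = 5.
The 4 cells of cage e must have product 180, leaving r1c2 = 3.
Cage e has product 180, leaving r1c3 = 5.
The 4 cells of cage e must have product 180, so r2c3 = 3.
The 4 cells of cage e must have product 180, leaving r2c4 = 4.
4 is placed in row 3, so r3c1 = 2.
Row 3 already has 2, leaving r3c5 = 1.
Cage f needs product 16, so r4c1 = 4.
Cage f has product 16, so r4c2 = 2.
Column 3 already has 3; hence r4c3 = 1.
1 is placed in column 4, which forces r4c4 = 5.
1 is placed in column 5, so r4c5 = 3.
4 is placed in column 1, so r5c1 = 3.
3 is placed in column 2, which forces r5c2 = 4.
1 is placed in row 5, so r5c3 = 2.
Row 1 now contains 5; hence r1c1 = 1.
1 is placed in column 5, leaving r1c5 = 4.
Cage i's pair has product 5; hence r2c1 = 5.
Cage a's pair has product 5, which forces r2c2 = 1.
1 is placed in column 5, so r2c5 = 2.
1 is placed in row 3; hence r3c2 = 5.

1 3 5 2 4 / 5 1 3 4 2 / 2 5 4 3 1 / 4 2 1 5 3 / 3 4 2 1 5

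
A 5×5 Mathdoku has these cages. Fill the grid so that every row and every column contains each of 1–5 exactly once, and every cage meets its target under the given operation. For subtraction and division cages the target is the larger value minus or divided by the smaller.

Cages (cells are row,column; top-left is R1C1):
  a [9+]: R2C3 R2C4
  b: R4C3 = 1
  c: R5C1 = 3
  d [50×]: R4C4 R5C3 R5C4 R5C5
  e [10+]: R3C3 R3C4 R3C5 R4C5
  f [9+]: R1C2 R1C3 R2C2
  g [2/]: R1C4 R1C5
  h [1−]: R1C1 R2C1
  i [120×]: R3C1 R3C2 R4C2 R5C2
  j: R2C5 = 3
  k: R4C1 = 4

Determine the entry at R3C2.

Cage j is given, leaving R2C5 = 3.
K is a freebie, which forces R4C1 = 4.
Cage b is a single given cell, leaving R4C3 = 1.
The 4 cells of cage d must have product 50, which forces R4C4 = 5.
Row 4 now contains 1, leaving R4C5 = 2.
Cage c is given, leaving R5C1 = 3.
Cage g needs two cells with quotient 2, leaving R1C4 = 2.
Cage a needs two cells with sum 9, so R2C3 = 5.
Column 4 now contains 5, which forces R2C4 = 4.
Row 4 now contains 2, so R4C2 = 3.
5 is placed in column 3; hence R5C3 = 2.
2 is placed in column 4, so R5C4 = 1.
1 is placed in row 5, so R5C5 = 5.
Row 1 now contains 2, leaving R1C1 = 1.
Cage f needs sum 9, which forces R1C3 = 3.
Row 1 already has 1, which forces R1C5 = 4.
The two cells of cage h must have difference 1, which forces R2C1 = 2.
Row 2 already has 2, which forces R2C2 = 1.
2 is placed in column 1, which forces R3C1 = 5.
Row 3 already has 5, so R3C2 = 2.
Cage e needs sum 10, leaving R3C3 = 4.
1 is placed in column 4, so R3C4 = 3.
Cage e needs sum 10, so R3C5 = 1.
Row 5 already has 5, so R5C2 = 4.
Row 1 already has 4, leaving R1C2 = 5.
Filled in: 1 5 3 2 4 / 2 1 5 4 3 / 5 2 4 3 1 / 4 3 1 5 2 / 3 4 2 1 5.

2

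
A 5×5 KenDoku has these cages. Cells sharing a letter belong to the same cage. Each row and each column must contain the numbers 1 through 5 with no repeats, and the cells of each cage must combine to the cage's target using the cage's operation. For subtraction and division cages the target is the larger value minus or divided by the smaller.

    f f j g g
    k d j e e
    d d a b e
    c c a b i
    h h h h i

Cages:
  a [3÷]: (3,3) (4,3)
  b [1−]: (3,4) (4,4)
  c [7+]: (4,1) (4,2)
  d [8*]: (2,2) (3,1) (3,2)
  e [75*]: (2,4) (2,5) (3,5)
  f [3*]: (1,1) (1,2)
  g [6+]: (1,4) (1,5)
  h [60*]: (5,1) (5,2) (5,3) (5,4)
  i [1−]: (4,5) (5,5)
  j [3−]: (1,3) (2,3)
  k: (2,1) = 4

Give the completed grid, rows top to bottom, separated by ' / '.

K is a freebie, leaving (2,1) = 4.
Cage e has product 75, leaving (2,4) = 5.
Cage e needs product 75, leaving (2,5) = 3.
The 3 cells of cage e must have product 75; hence (3,5) = 5.
Cage d needs product 8, which forces (3,2) = 4.
The only place for 5 in row 1 is (1,3).
The two cells of cage j must have difference 3, which forces (2,3) = 2.
2 is placed in row 2, leaving (2,2) = 1.
The 3 cells of cage d must have product 8; hence (3,1) = 2.
2 is placed in column 1; hence (4,1) = 5.
Row 4 already has 5, leaving (4,2) = 2.
2 is placed in row 4, so (4,5) = 1.
Column 5 now contains 1, so (5,5) = 2.
The two cells of cage f must have product 3, which forces (1,1) = 1.
1 is placed in column 2; hence (1,2) = 3.
Cage g needs two cells with sum 6, which forces (1,4) = 2.
2 is placed in column 5, leaving (1,5) = 4.
The two cells of cage a must have quotient 3, so (3,3) = 1.
Cage b's pair has difference 1; hence (3,4) = 3.
Row 4 now contains 1; hence (4,3) = 3.
Cage b's pair has difference 1, leaving (4,4) = 4.
Column 1 now contains 1, which forces (5,1) = 3.
Cage h has product 60, which forces (5,2) = 5.
3 is placed in column 3, which forces (5,3) = 4.
Column 4 already has 4, which forces (5,4) = 1.

1 3 5 2 4 / 4 1 2 5 3 / 2 4 1 3 5 / 5 2 3 4 1 / 3 5 4 1 2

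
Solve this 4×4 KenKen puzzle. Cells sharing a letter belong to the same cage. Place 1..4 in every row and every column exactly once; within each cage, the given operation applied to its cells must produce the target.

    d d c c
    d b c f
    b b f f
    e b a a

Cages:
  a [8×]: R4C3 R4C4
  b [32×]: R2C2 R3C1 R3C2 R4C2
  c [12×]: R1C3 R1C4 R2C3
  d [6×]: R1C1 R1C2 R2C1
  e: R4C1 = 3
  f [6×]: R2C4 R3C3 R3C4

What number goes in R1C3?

4

The 4 cells of cage b must have product 32, so R3C1 = 4.
Cage e is given, so R4C1 = 3.
Cage d needs product 6, leaving R1C2 = 3.
Cage c has product 12, so R2C3 = 3.
The 3 cells of cage f must have product 6, so R3C4 = 3.
The only place for 2 in row 1 is R1C1.
2 is placed in column 1, which forces R2C1 = 1.
Row 2 now contains 1, which forces R2C4 = 2.
Column 4 already has 2, so R4C4 = 4.
The 3 cells of cage c must have product 12, leaving R1C3 = 4.
Column 4 now contains 4, which forces R1C4 = 1.
Row 2 now contains 2, so R2C2 = 4.
The 3 cells of cage f must have product 6, leaving R3C3 = 1.
Row 4 already has 4, so R4C3 = 2.
1 is placed in row 3, leaving R3C2 = 2.
Row 4 already has 2; hence R4C2 = 1.
The full grid is 2 3 4 1 / 1 4 3 2 / 4 2 1 3 / 3 1 2 4.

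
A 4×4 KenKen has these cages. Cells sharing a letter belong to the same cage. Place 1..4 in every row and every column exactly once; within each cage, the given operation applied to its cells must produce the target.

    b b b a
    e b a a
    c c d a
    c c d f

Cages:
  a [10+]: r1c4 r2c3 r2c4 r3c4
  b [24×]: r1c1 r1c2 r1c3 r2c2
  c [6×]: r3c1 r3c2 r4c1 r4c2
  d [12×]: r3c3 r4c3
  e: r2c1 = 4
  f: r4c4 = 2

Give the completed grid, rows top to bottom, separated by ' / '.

2 4 1 3 / 4 3 2 1 / 1 2 3 4 / 3 1 4 2

E is a freebie; hence r2c1 = 4.
F is a freebie, which forces r4c4 = 2.
Cage a needs sum 10; hence r2c3 = 2.
In row 4, 4 can only go at r4c3, so r4c3 = 4.
The 4 cells of cage b must have product 24, so r1c1 = 2.
The 4 cells of cage b must have product 24, leaving r1c2 = 4.
2 is placed in column 1, leaving r3c1 = 1.
Row 3 now contains 1; hence r3c2 = 2.
4 is placed in column 3, so r3c3 = 3.
Row 3 now contains 3, so r3c4 = 4.
1 is placed in column 1; hence r4c1 = 3.
Row 4 already has 3, which forces r4c2 = 1.
Column 3 now contains 3; hence r1c3 = 1.
Row 1 now contains 1, leaving r1c4 = 3.
1 is placed in column 2; hence r2c2 = 3.
Column 4 already has 3; hence r2c4 = 1.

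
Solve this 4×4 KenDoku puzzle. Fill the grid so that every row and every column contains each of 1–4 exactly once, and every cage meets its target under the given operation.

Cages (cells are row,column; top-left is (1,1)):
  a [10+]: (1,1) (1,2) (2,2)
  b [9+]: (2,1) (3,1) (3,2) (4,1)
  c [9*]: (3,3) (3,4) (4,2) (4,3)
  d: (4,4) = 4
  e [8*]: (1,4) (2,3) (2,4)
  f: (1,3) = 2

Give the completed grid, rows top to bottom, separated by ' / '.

F is a freebie, so (1,3) = 2.
Cage d is given; hence (4,4) = 4.
Cage a has sum 10, so (1,1) = 3.
Row 1 already has 2, so (1,2) = 4.
4 is placed in column 4, leaving (1,4) = 1.
Cage a needs sum 10; hence (2,2) = 3.
Cage e needs product 8, which forces (2,3) = 4.
The 3 cells of cage e must have product 8, leaving (2,4) = 2.
Column 4 now contains 1, leaving (3,4) = 3.
Column 2 now contains 3; hence (4,2) = 1.
Row 4 now contains 1, so (4,3) = 3.
Row 2 already has 2, which forces (2,1) = 1.
The 4 cells of cage b must have sum 9, which forces (3,1) = 4.
Column 2 already has 1, so (3,2) = 2.
Row 3 already has 3, leaving (3,3) = 1.
Row 4 now contains 1, which forces (4,1) = 2.

3 4 2 1 / 1 3 4 2 / 4 2 1 3 / 2 1 3 4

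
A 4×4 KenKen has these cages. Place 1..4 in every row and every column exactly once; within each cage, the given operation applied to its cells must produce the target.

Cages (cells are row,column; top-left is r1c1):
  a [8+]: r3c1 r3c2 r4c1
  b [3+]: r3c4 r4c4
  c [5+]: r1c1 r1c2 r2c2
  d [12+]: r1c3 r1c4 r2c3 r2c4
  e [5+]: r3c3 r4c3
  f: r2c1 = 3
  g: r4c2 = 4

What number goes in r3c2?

3

Cage f is a single given cell, which forces r2c1 = 3.
Cage g is a single given cell; hence r4c2 = 4.
The 3 cells of cage a must have sum 8, so r3c1 = 4.
The only place for 1 in row 3 is r3c4.
Column 4 already has 1, which forces r4c4 = 2.
The 4 cells of cage d must have sum 12, so r1c3 = 4.
The 4 cells of cage d must have sum 12; hence r1c4 = 3.
Cage d has sum 12, so r2c3 = 1.
2 is placed in column 4, so r2c4 = 4.
The 3 cells of cage a must have sum 8, so r3c2 = 3.
Cage e's pair has sum 5, leaving r3c3 = 2.
2 is placed in row 4, leaving r4c1 = 1.
2 is placed in row 4, leaving r4c3 = 3.
1 is placed in column 1, so r1c1 = 2.
Row 1 now contains 3, which forces r1c2 = 1.
1 is placed in row 2, so r2c2 = 2.
Completed grid: 2 1 4 3 / 3 2 1 4 / 4 3 2 1 / 1 4 3 2.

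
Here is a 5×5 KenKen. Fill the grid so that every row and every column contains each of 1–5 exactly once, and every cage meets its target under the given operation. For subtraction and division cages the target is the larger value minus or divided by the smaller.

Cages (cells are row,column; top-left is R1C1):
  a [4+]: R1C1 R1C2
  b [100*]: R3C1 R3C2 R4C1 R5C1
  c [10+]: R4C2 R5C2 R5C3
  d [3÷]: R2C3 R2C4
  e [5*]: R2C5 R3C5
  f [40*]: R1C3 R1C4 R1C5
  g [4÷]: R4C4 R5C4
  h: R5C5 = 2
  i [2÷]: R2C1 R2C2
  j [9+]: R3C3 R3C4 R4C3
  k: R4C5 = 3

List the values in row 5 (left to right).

1 3 5 4 2

Cage b has product 100, which forces R3C2 = 5.
5 is placed in row 3; hence R3C5 = 1.
Cage k is a single given cell; hence R4C5 = 3.
Cage h is a single given cell, leaving R5C5 = 2.
1 is placed in column 5, so R2C5 = 5.
Row 3 already has 1; hence R3C1 = 4.
Cage c needs sum 10; hence R5C3 = 5.
Cage f has product 40; hence R1C3 = 2.
Cage f needs product 40, which forces R1C4 = 5.
Column 5 now contains 5, leaving R1C5 = 4.
2 is placed in column 3, so R3C3 = 3.
Row 3 already has 3, which forces R3C4 = 2.
The 4 cells of cage b must have product 100, which forces R4C1 = 5.
Cage j needs sum 9; hence R4C3 = 4.
Row 4 already has 4, leaving R4C4 = 1.
5 is placed in row 5, leaving R5C1 = 1.
Column 4 already has 1, so R5C4 = 4.
Column 1 now contains 1, so R1C1 = 3.
Cage a needs two cells with sum 4, which forces R1C2 = 1.
Column 1 now contains 1; hence R2C1 = 2.
Column 2 now contains 1; hence R2C2 = 4.
Column 3 already has 3; hence R2C3 = 1.
Column 4 already has 1; hence R2C4 = 3.
Row 4 already has 1; hence R4C2 = 2.
Row 5 already has 4; hence R5C2 = 3.
Filled in: 3 1 2 5 4 / 2 4 1 3 5 / 4 5 3 2 1 / 5 2 4 1 3 / 1 3 5 4 2.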